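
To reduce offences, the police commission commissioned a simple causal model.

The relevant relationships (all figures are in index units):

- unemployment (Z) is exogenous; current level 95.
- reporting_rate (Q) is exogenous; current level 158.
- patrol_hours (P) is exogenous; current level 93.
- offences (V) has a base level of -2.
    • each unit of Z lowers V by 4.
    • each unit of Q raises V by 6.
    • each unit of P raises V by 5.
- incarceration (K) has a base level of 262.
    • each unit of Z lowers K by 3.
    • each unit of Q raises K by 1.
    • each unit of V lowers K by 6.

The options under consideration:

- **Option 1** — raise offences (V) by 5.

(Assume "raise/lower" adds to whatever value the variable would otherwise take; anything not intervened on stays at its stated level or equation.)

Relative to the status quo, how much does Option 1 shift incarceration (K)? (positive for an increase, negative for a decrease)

-30

Baseline:
  Z = 95
  Q = 158
  P = 93
  V = -2 − 4·95 + 6·158 + 5·93 = 1031
  K = 262 − 3·95 + 158 − 6·1031 = -6051
Option 1 (V + 5):
  Z = 95
  Q = 158
  P = 93
  V = -2 − 4·95 + 6·158 + 5·93 (+5 from intervention) = 1036
  K = 262 − 3·95 + 158 − 6·1036 = -6081
Change in K: -6081 − (-6051) = -30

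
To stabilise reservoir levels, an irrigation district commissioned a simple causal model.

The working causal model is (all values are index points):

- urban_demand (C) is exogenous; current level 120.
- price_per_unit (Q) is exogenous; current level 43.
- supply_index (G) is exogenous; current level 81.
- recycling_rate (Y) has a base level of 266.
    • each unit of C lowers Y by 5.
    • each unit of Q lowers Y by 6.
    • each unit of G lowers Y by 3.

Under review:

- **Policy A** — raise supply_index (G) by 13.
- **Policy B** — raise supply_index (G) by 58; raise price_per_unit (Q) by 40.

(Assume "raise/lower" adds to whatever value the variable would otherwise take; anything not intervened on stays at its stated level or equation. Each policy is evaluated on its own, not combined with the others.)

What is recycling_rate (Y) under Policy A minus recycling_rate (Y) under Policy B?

Policy A (G + 13):
  C = 120
  Q = 43
  G = 81 + 13 = 94
  Y = 266 − 5·120 − 6·43 − 3·94 = -874
Policy B (G + 58, Q + 40):
  C = 120
  Q = 43 + 40 = 83
  G = 81 + 58 = 139
  Y = 266 − 5·120 − 6·83 − 3·139 = -1249
Y: -874 − (-1249) = 375

375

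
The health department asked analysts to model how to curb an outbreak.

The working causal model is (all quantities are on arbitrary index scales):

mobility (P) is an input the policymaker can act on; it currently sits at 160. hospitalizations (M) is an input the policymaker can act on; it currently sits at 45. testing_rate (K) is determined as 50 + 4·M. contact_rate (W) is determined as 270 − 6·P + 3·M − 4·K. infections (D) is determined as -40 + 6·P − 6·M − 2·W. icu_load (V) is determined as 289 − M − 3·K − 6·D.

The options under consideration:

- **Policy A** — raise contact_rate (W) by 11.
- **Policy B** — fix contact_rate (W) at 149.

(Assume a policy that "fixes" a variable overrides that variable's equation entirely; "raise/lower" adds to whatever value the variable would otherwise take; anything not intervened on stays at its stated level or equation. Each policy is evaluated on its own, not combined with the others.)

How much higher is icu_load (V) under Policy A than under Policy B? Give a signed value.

Policy A (W + 11):
  P = 160
  M = 45
  K = 50 + 4·45 = 230
  W = 270 − 6·160 + 3·45 − 4·230 (+11 from intervention) = -1464
  D = -40 + 6·160 − 6·45 − 2·(-1464) = 3578
  V = 289 − 45 − 3·230 − 6·3578 = -21914
Policy B (W := 149):
  P = 160
  M = 45
  K = 50 + 4·45 = 230
  W = 149
  D = -40 + 6·160 − 6·45 − 2·149 = 352
  V = 289 − 45 − 3·230 − 6·352 = -2558
V: -21914 − (-2558) = -19356

-19356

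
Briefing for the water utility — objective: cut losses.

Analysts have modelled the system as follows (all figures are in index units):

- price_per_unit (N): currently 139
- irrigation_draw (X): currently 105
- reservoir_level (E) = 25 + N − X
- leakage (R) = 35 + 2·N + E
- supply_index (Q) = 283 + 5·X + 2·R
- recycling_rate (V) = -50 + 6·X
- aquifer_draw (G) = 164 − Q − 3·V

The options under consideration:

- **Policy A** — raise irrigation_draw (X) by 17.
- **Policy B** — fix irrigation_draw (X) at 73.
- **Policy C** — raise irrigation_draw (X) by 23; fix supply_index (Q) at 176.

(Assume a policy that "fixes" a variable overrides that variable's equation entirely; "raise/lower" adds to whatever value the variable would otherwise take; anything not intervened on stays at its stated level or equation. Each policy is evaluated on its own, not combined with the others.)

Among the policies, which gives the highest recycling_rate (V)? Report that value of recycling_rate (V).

718

Policy A (X + 17):
  X = 105 + 17 = 122
  V = -50 + 6·122 = 682
Policy B (X := 73):
  X = 73
  V = -50 + 6·73 = 388
Policy C (X + 23, Q := 176):
  X = 105 + 23 = 128
  V = -50 + 6·128 = 718
Comparing — Policy A: V=682, Policy B: V=388, Policy C: V=718. Highest is 718 (Policy C).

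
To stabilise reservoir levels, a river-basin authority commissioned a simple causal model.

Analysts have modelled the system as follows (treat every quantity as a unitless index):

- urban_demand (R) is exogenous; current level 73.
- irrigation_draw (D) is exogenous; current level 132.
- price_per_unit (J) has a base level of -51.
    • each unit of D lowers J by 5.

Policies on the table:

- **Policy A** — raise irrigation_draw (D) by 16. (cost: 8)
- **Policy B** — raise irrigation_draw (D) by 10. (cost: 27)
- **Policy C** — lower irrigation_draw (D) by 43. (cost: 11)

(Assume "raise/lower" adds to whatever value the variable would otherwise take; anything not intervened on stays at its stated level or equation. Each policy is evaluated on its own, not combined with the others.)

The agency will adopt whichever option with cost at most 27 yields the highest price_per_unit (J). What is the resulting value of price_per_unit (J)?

Policy A (D + 16):
  D = 132 + 16 = 148
  J = -51 − 5·148 = -791
Policy B (D + 10):
  D = 132 + 10 = 142
  J = -51 − 5·142 = -761
Policy C (D − 43):
  D = 132 − 43 = 89
  J = -51 − 5·89 = -496
Comparing — Policy A: J=-791, Policy B: J=-761, Policy C: J=-496. Highest is -496 (Policy C).

-496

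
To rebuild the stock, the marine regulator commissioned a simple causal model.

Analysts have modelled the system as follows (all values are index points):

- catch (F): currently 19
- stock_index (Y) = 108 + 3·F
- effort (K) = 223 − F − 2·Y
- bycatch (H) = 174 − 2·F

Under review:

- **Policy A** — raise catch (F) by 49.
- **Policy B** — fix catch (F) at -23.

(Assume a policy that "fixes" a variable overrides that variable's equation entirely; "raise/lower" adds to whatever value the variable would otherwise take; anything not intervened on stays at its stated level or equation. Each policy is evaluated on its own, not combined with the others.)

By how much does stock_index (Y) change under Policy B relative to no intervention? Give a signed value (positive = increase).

-126

Baseline:
  F = 19
  Y = 108 + 3·19 = 165
Policy B (F := -23):
  F = -23
  Y = 108 + 3·(-23) = 39
Change in Y: 39 − 165 = -126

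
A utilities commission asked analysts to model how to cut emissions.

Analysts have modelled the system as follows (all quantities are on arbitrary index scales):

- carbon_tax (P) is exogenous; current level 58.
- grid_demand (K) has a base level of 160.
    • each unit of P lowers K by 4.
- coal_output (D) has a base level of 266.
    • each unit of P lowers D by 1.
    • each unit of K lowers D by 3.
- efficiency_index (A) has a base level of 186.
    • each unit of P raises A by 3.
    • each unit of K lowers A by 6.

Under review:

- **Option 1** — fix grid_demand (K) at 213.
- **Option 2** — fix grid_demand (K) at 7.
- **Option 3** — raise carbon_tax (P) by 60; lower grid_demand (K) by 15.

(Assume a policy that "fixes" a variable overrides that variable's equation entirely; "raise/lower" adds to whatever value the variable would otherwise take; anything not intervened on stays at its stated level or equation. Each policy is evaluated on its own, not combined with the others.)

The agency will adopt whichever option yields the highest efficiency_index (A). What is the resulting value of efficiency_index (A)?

Option 1 (K := 213):
  P = 58
  K = 213
  A = 186 + 3·58 − 6·213 = -918
Option 2 (K := 7):
  P = 58
  K = 7
  A = 186 + 3·58 − 6·7 = 318
Option 3 (P + 60, K − 15):
  P = 58 + 60 = 118
  K = 160 − 4·118 (−15 from intervention) = -327
  A = 186 + 3·118 − 6·(-327) = 2502
Comparing — Option 1: A=-918, Option 2: A=318, Option 3: A=2502. Highest is 2502 (Option 3).

2502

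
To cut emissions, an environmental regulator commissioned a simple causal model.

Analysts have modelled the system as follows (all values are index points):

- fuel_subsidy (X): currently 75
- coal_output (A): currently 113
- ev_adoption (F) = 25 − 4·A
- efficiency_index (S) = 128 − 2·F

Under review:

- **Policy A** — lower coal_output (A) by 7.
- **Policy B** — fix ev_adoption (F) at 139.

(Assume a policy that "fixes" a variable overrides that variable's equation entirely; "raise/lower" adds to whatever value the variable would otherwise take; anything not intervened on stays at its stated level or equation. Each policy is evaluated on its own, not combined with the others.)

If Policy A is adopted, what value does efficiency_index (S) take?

926

Policy A (A − 7):
  A = 113 − 7 = 106
  F = 25 − 4·106 = -399
  S = 128 − 2·(-399) = 926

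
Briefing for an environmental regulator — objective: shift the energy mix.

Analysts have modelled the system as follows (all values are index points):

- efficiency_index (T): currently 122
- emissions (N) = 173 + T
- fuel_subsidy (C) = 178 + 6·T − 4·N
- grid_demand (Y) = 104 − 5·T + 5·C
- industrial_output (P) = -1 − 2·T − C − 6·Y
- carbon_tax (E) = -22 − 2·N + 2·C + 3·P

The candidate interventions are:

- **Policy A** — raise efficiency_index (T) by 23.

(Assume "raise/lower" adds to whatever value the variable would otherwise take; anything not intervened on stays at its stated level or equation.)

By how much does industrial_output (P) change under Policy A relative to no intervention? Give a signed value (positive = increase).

Baseline:
  T = 122
  N = 173 + 122 = 295
  C = 178 + 6·122 − 4·295 = -270
  Y = 104 − 5·122 + 5·(-270) = -1856
  P = -1 − 2·122 − (-270) − 6·(-1856) = 11161
Policy A (T + 23):
  T = 122 + 23 = 145
  N = 173 + 145 = 318
  C = 178 + 6·145 − 4·318 = -224
  Y = 104 − 5·145 + 5·(-224) = -1741
  P = -1 − 2·145 − (-224) − 6·(-1741) = 10379
Change in P: 10379 − 11161 = -782

-782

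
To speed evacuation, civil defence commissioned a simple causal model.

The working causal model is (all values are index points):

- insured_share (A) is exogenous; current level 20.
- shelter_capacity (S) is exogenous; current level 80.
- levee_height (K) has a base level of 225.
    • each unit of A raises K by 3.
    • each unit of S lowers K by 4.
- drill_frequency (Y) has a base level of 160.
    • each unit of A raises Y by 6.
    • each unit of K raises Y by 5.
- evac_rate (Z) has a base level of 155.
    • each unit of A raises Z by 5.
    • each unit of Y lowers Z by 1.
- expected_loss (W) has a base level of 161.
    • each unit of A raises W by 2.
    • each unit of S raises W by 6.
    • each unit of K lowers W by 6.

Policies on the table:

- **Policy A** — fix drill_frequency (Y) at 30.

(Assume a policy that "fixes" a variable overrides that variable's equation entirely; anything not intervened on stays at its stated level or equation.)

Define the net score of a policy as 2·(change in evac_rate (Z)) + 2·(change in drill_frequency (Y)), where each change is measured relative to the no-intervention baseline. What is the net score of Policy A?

0

Baseline:
  A = 20
  S = 80
  K = 225 + 3·20 − 4·80 = -35
  Y = 160 + 6·20 + 5·(-35) = 105
  Z = 155 + 5·20 − 105 = 150
Policy A (Y := 30):
  A = 20
  S = 80
  K = 225 + 3·20 − 4·80 = -35
  Y = 30
  Z = 155 + 5·20 − 30 = 225
ΔZ = 225 − 150 = 75; ΔY = 30 − 105 = -75
Score = 2·75 + 2·(-75) = 0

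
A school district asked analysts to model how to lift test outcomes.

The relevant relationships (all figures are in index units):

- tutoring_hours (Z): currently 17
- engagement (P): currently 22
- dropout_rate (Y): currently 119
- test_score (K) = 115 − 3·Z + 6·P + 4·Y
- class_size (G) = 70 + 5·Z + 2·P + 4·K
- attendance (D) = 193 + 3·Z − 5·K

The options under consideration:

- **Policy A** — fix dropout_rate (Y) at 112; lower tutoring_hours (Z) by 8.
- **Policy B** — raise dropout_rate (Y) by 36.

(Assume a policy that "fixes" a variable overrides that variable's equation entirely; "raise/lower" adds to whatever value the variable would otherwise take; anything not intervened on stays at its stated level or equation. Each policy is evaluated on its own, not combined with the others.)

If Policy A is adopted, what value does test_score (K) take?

668

Policy A (Y := 112, Z − 8):
  Z = 17 − 8 = 9
  P = 22
  Y = 112
  K = 115 − 3·9 + 6·22 + 4·112 = 668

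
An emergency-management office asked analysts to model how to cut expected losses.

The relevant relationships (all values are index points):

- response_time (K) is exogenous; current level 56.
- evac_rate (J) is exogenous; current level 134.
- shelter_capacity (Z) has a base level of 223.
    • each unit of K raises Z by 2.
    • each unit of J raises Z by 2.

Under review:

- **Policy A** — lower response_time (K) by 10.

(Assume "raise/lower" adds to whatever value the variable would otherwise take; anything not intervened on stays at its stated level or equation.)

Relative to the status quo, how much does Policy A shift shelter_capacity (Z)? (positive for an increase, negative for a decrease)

-20

Baseline:
  K = 56
  J = 134
  Z = 223 + 2·56 + 2·134 = 603
Policy A (K − 10):
  K = 56 − 10 = 46
  J = 134
  Z = 223 + 2·46 + 2·134 = 583
Change in Z: 583 − 603 = -20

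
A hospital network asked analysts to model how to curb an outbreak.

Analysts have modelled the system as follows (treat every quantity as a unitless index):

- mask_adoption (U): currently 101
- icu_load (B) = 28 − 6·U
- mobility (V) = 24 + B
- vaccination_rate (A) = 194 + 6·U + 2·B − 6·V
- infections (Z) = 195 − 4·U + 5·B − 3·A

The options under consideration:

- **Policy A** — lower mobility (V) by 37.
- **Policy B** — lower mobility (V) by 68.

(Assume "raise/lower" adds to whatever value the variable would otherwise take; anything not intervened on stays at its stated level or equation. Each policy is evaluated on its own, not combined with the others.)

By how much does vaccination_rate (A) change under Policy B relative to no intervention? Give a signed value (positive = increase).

Baseline:
  U = 101
  B = 28 − 6·101 = -578
  V = 24 + (-578) = -554
  A = 194 + 6·101 + 2·(-578) − 6·(-554) = 2968
Policy B (V − 68):
  U = 101
  B = 28 − 6·101 = -578
  V = 24 + (-578) (−68 from intervention) = -622
  A = 194 + 6·101 + 2·(-578) − 6·(-622) = 3376
Change in A: 3376 − 2968 = 408

408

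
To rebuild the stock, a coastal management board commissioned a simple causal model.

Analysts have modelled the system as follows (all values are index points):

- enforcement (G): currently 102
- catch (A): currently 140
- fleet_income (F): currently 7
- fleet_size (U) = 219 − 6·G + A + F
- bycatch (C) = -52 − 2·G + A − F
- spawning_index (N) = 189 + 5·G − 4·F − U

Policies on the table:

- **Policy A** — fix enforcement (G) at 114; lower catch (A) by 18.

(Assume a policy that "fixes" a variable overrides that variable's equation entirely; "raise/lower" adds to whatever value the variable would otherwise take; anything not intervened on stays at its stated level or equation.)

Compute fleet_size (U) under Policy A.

-336

Policy A (G := 114, A − 18):
  G = 114
  A = 140 − 18 = 122
  F = 7
  U = 219 − 6·114 + 122 + 7 = -336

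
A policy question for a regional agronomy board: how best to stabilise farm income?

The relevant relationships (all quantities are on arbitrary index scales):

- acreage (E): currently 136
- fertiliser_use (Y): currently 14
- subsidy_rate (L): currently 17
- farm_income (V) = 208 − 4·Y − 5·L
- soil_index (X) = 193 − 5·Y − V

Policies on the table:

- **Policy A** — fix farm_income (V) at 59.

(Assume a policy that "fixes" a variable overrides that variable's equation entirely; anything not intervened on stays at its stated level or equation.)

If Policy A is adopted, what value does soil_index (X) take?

64

Policy A (V := 59):
  Y = 14
  L = 17
  V = 59
  X = 193 − 5·14 − 59 = 64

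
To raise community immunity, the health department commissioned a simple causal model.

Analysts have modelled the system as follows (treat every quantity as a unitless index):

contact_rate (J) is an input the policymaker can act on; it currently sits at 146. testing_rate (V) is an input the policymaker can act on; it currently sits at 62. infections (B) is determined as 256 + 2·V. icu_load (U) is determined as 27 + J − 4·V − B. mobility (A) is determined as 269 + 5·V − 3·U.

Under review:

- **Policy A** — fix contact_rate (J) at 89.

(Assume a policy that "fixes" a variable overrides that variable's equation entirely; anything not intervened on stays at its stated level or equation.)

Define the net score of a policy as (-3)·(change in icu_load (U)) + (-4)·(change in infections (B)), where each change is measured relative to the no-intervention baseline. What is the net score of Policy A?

Baseline:
  J = 146
  V = 62
  B = 256 + 2·62 = 380
  U = 27 + 146 − 4·62 − 380 = -455
Policy A (J := 89):
  J = 89
  V = 62
  B = 256 + 2·62 = 380
  U = 27 + 89 − 4·62 − 380 = -512
ΔU = -512 − (-455) = -57; ΔB = 380 − 380 = 0
Score = (-3)·(-57) + (-4)·0 = 171

171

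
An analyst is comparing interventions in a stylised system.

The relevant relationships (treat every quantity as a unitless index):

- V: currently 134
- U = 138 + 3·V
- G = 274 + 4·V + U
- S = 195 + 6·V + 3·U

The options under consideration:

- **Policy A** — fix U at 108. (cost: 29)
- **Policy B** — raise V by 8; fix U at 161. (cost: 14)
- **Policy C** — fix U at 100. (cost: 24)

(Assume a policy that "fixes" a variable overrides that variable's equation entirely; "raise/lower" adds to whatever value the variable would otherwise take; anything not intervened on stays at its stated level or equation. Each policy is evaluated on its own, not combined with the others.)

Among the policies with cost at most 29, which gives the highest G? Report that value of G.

Policy A (U := 108):
  V = 134
  U = 108
  G = 274 + 4·134 + 108 = 918
Policy B (V + 8, U := 161):
  V = 134 + 8 = 142
  U = 161
  G = 274 + 4·142 + 161 = 1003
Policy C (U := 100):
  V = 134
  U = 100
  G = 274 + 4·134 + 100 = 910
Comparing — Policy A: G=918, Policy B: G=1003, Policy C: G=910. Highest is 1003 (Policy B).

1003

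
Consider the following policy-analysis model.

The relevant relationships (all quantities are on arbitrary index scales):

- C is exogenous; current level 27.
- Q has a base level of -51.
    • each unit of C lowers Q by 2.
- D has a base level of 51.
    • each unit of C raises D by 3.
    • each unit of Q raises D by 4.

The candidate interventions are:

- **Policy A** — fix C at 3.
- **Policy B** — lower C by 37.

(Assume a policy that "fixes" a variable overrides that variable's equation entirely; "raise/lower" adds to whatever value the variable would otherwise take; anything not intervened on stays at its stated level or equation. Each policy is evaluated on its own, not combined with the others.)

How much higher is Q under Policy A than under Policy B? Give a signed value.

Policy A (C := 3):
  C = 3
  Q = -51 − 2·3 = -57
Policy B (C − 37):
  C = 27 − 37 = -10
  Q = -51 − 2·(-10) = -31
Q: -57 − (-31) = -26

-26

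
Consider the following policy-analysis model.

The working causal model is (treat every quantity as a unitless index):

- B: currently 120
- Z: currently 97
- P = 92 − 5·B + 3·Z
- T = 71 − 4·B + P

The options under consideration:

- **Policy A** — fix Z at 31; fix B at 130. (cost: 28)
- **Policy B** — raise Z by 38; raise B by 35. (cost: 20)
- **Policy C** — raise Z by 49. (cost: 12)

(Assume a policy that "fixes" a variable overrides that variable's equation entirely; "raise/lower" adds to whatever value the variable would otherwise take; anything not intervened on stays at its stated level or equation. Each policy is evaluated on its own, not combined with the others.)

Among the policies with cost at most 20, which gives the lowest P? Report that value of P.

-278

Policy B (Z + 38, B + 35):
  B = 120 + 35 = 155
  Z = 97 + 38 = 135
  P = 92 − 5·155 + 3·135 = -278
Policy C (Z + 49):
  B = 120
  Z = 97 + 49 = 146
  P = 92 − 5·120 + 3·146 = -70
Comparing — Policy B: P=-278, Policy C: P=-70. Lowest is -278 (Policy B).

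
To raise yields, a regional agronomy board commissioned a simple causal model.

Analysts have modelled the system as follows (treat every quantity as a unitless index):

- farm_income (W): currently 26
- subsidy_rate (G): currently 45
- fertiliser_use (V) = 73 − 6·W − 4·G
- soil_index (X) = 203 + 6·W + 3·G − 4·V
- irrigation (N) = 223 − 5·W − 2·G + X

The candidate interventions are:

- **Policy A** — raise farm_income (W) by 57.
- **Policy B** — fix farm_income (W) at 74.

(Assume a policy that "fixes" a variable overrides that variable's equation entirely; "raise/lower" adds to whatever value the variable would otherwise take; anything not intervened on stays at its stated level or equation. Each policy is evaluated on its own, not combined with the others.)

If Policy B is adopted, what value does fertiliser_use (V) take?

-551

Policy B (W := 74):
  W = 74
  G = 45
  V = 73 − 6·74 − 4·45 = -551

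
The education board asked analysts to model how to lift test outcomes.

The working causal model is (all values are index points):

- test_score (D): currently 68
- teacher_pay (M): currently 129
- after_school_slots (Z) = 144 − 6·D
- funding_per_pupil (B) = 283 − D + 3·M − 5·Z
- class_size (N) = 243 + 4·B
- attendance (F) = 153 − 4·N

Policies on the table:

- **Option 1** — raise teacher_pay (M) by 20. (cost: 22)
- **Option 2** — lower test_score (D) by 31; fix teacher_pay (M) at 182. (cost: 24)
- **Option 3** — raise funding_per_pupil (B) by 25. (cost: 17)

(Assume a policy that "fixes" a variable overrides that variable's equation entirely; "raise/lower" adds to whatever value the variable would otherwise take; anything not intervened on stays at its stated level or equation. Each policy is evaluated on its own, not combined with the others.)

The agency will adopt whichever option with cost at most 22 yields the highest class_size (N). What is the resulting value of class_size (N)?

8171

Option 1 (M + 20):
  D = 68
  M = 129 + 20 = 149
  Z = 144 − 6·68 = -264
  B = 283 − 68 + 3·149 − 5·(-264) = 1982
  N = 243 + 4·1982 = 8171
Option 3 (B + 25):
  D = 68
  M = 129
  Z = 144 − 6·68 = -264
  B = 283 − 68 + 3·129 − 5·(-264) (+25 from intervention) = 1947
  N = 243 + 4·1947 = 8031
Comparing — Option 1: N=8171, Option 3: N=8031. Highest is 8171 (Option 1).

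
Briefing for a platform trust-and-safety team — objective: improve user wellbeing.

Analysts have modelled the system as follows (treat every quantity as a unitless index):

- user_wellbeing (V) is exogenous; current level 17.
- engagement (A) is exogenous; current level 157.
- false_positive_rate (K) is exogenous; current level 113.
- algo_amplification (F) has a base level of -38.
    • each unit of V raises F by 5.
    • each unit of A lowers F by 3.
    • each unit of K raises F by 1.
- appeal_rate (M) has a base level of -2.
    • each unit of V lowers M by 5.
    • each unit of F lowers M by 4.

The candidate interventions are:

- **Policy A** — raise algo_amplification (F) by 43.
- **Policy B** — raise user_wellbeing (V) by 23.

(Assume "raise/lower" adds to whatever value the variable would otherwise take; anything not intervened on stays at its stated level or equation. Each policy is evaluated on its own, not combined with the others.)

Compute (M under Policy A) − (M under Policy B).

403

Policy A (F + 43):
  V = 17
  A = 157
  K = 113
  F = -38 + 5·17 − 3·157 + 113 (+43 from intervention) = -268
  M = -2 − 5·17 − 4·(-268) = 985
Policy B (V + 23):
  V = 17 + 23 = 40
  A = 157
  K = 113
  F = -38 + 5·40 − 3·157 + 113 = -196
  M = -2 − 5·40 − 4·(-196) = 582
M: 985 − 582 = 403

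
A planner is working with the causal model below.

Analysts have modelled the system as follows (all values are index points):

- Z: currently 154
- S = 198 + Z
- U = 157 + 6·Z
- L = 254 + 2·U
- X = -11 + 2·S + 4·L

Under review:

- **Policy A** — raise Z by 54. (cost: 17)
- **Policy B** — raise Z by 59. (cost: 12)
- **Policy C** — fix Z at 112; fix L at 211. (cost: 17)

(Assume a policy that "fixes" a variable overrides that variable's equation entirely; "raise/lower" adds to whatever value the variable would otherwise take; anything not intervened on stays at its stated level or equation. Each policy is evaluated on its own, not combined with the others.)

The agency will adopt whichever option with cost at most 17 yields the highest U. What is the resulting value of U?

1435

Policy A (Z + 54):
  Z = 154 + 54 = 208
  U = 157 + 6·208 = 1405
Policy B (Z + 59):
  Z = 154 + 59 = 213
  U = 157 + 6·213 = 1435
Policy C (Z := 112, L := 211):
  Z = 112
  U = 157 + 6·112 = 829
Comparing — Policy A: U=1405, Policy B: U=1435, Policy C: U=829. Highest is 1435 (Policy B).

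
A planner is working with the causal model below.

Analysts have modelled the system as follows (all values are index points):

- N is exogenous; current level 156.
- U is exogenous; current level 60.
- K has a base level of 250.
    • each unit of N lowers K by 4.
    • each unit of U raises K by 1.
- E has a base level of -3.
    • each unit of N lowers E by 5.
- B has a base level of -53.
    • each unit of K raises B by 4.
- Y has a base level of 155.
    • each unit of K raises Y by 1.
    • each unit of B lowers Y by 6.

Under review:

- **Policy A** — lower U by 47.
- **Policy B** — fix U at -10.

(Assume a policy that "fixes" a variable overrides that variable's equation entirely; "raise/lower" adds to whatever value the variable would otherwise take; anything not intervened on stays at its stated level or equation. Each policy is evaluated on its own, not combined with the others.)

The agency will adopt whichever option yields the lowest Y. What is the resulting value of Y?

8776

Policy A (U − 47):
  N = 156
  U = 60 − 47 = 13
  K = 250 − 4·156 + 13 = -361
  B = -53 + 4·(-361) = -1497
  Y = 155 + (-361) − 6·(-1497) = 8776
Policy B (U := -10):
  N = 156
  U = -10
  K = 250 − 4·156 + (-10) = -384
  B = -53 + 4·(-384) = -1589
  Y = 155 + (-384) − 6·(-1589) = 9305
Comparing — Policy A: Y=8776, Policy B: Y=9305. Lowest is 8776 (Policy A).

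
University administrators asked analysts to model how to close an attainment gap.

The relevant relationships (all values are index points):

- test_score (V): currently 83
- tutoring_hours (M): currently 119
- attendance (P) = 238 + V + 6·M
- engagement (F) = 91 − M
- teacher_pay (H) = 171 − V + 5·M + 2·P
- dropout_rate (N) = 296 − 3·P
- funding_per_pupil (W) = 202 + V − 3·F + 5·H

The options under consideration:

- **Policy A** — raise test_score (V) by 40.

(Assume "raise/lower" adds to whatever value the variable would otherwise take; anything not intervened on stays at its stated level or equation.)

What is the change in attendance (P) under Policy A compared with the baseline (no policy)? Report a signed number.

40

Baseline:
  V = 83
  M = 119
  P = 238 + 83 + 6·119 = 1035
Policy A (V + 40):
  V = 83 + 40 = 123
  M = 119
  P = 238 + 123 + 6·119 = 1075
Change in P: 1075 − 1035 = 40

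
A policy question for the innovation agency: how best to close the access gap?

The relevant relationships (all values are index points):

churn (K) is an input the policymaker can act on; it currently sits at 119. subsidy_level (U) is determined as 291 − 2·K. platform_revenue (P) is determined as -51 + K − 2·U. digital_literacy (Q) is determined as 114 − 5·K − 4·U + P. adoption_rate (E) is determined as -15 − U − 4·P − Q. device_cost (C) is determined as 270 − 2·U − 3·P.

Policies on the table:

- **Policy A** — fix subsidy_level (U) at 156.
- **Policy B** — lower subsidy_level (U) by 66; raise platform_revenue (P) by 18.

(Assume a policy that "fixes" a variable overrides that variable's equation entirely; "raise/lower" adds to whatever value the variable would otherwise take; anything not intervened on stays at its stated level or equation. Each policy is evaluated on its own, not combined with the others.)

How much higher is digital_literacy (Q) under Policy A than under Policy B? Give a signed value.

-1032

Policy A (U := 156):
  K = 119
  U = 156
  P = -51 + 119 − 2·156 = -244
  Q = 114 − 5·119 − 4·156 + (-244) = -1349
Policy B (U − 66, P + 18):
  K = 119
  U = 291 − 2·119 (−66 from intervention) = -13
  P = -51 + 119 − 2·(-13) (+18 from intervention) = 112
  Q = 114 − 5·119 − 4·(-13) + 112 = -317
Q: -1349 − (-317) = -1032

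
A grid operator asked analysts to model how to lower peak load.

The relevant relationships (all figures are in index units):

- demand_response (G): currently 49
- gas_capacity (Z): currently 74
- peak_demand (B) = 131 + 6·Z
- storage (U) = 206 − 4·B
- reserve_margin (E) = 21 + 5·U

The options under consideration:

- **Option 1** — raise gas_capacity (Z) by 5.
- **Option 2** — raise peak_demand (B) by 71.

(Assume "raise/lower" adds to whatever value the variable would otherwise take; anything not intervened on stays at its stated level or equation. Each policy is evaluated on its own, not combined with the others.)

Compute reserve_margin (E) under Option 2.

-11869

Option 2 (B + 71):
  Z = 74
  B = 131 + 6·74 (+71 from intervention) = 646
  U = 206 − 4·646 = -2378
  E = 21 + 5·(-2378) = -11869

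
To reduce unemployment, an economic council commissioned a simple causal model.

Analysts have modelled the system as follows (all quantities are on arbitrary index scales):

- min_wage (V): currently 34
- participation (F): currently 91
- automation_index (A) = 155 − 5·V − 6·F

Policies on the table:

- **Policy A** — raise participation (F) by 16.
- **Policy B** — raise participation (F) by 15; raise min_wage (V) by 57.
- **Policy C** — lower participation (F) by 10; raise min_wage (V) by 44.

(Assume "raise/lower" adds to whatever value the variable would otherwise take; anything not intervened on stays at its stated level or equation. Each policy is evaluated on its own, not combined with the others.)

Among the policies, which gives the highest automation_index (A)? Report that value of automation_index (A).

Policy A (F + 16):
  V = 34
  F = 91 + 16 = 107
  A = 155 − 5·34 − 6·107 = -657
Policy B (F + 15, V + 57):
  V = 34 + 57 = 91
  F = 91 + 15 = 106
  A = 155 − 5·91 − 6·106 = -936
Policy C (F − 10, V + 44):
  V = 34 + 44 = 78
  F = 91 − 10 = 81
  A = 155 − 5·78 − 6·81 = -721
Comparing — Policy A: A=-657, Policy B: A=-936, Policy C: A=-721. Highest is -657 (Policy A).

-657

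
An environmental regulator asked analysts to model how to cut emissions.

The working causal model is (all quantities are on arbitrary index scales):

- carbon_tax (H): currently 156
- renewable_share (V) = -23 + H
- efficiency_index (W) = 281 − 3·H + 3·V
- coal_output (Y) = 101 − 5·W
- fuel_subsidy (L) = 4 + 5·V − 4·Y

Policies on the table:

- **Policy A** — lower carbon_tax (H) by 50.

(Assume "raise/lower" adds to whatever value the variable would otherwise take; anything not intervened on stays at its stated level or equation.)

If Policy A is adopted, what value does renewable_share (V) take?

Policy A (H − 50):
  H = 156 − 50 = 106
  V = -23 + 106 = 83

83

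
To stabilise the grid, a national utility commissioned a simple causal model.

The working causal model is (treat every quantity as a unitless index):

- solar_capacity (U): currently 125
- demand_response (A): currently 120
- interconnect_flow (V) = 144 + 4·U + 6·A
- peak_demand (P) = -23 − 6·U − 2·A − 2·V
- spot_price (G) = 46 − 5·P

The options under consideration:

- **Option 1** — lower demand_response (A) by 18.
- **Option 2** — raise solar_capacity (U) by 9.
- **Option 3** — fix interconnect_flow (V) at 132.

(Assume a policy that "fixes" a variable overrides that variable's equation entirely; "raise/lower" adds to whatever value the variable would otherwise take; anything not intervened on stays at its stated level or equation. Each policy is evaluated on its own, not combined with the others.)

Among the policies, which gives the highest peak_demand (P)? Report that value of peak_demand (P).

Option 1 (A − 18):
  U = 125
  A = 120 − 18 = 102
  V = 144 + 4·125 + 6·102 = 1256
  P = -23 − 6·125 − 2·102 − 2·1256 = -3489
Option 2 (U + 9):
  U = 125 + 9 = 134
  A = 120
  V = 144 + 4·134 + 6·120 = 1400
  P = -23 − 6·134 − 2·120 − 2·1400 = -3867
Option 3 (V := 132):
  U = 125
  A = 120
  V = 132
  P = -23 − 6·125 − 2·120 − 2·132 = -1277
Comparing — Option 1: P=-3489, Option 2: P=-3867, Option 3: P=-1277. Highest is -1277 (Option 3).

-1277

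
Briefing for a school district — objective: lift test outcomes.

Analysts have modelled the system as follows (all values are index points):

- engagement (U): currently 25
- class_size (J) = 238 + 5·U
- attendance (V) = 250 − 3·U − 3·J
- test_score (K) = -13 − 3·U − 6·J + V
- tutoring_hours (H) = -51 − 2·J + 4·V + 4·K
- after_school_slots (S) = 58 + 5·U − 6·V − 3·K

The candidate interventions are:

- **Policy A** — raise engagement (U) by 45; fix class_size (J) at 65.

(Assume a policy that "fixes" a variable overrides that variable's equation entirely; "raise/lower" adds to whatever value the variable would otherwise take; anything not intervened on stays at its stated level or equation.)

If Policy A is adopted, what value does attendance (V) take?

Policy A (U + 45, J := 65):
  U = 25 + 45 = 70
  J = 65
  V = 250 − 3·70 − 3·65 = -155

-155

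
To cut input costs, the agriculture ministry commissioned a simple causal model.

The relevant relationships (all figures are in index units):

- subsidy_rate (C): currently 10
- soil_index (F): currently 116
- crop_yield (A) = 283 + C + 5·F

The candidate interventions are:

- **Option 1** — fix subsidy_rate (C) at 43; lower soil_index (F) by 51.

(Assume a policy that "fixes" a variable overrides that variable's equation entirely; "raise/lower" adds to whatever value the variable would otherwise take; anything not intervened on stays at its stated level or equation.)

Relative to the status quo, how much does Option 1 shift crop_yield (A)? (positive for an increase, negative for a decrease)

Baseline:
  C = 10
  F = 116
  A = 283 + 10 + 5·116 = 873
Option 1 (C := 43, F − 51):
  C = 43
  F = 116 − 51 = 65
  A = 283 + 43 + 5·65 = 651
Change in A: 651 − 873 = -222

-222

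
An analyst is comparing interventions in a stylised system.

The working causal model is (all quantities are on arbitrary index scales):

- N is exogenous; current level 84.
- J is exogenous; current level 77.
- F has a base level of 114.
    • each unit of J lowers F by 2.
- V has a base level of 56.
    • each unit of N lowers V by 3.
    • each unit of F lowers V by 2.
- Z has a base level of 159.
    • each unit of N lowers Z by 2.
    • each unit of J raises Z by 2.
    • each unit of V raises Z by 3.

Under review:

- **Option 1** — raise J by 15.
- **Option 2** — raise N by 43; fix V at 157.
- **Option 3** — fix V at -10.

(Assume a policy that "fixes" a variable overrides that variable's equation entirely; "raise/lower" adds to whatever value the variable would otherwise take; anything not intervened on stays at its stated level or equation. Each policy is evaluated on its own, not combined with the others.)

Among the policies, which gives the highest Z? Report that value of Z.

530

Option 1 (J + 15):
  N = 84
  J = 77 + 15 = 92
  F = 114 − 2·92 = -70
  V = 56 − 3·84 − 2·(-70) = -56
  Z = 159 − 2·84 + 2·92 + 3·(-56) = 7
Option 2 (N + 43, V := 157):
  N = 84 + 43 = 127
  J = 77
  F = 114 − 2·77 = -40
  V = 157
  Z = 159 − 2·127 + 2·77 + 3·157 = 530
Option 3 (V := -10):
  N = 84
  J = 77
  F = 114 − 2·77 = -40
  V = -10
  Z = 159 − 2·84 + 2·77 + 3·(-10) = 115
Comparing — Option 1: Z=7, Option 2: Z=530, Option 3: Z=115. Highest is 530 (Option 2).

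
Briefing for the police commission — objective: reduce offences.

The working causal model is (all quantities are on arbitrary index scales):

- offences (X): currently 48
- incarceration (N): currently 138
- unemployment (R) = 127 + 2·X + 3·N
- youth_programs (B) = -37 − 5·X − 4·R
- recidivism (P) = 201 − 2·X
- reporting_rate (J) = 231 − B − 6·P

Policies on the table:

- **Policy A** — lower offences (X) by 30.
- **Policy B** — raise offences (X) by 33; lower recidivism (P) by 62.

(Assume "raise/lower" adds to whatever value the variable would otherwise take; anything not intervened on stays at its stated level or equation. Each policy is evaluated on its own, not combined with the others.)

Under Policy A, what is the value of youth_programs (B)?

Policy A (X − 30):
  X = 48 − 30 = 18
  N = 138
  R = 127 + 2·18 + 3·138 = 577
  B = -37 − 5·18 − 4·577 = -2435

-2435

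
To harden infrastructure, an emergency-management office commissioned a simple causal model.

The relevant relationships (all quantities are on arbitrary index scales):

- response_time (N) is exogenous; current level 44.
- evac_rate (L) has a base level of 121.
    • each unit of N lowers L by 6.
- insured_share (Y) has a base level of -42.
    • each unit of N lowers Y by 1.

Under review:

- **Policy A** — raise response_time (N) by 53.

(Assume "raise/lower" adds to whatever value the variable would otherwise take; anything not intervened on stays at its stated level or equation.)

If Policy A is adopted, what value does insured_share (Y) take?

-139

Policy A (N + 53):
  N = 44 + 53 = 97
  Y = -42 − 97 = -139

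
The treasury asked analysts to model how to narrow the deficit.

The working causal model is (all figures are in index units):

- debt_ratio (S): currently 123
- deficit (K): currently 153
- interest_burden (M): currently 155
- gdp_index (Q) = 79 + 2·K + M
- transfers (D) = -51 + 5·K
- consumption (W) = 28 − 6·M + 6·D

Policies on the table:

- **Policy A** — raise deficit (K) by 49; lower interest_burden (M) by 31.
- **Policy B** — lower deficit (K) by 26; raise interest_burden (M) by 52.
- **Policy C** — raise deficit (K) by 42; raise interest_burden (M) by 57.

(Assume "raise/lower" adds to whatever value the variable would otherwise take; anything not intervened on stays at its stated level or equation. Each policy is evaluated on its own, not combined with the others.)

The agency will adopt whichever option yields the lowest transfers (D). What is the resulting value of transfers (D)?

Policy A (K + 49, M − 31):
  K = 153 + 49 = 202
  D = -51 + 5·202 = 959
Policy B (K − 26, M + 52):
  K = 153 − 26 = 127
  D = -51 + 5·127 = 584
Policy C (K + 42, M + 57):
  K = 153 + 42 = 195
  D = -51 + 5·195 = 924
Comparing — Policy A: D=959, Policy B: D=584, Policy C: D=924. Lowest is 584 (Policy B).

584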